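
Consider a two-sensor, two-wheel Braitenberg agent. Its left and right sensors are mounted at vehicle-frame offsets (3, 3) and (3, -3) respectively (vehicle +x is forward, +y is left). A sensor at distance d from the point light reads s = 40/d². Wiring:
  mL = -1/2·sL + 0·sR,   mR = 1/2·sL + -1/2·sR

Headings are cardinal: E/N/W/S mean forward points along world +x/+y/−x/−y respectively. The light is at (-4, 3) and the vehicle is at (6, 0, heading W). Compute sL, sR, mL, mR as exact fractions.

left sensor world pos  = (3, -3); dL² = 85
right sensor world pos = (3, 3); dR² = 49
sL = 40/85 = 8/17
sR = 40/49 = 40/49
mL = -1/2·sL + 0·sR = -4/17
mR = 1/2·sL + -1/2·sR = -144/833

8/17 40/49 -4/17 -144/833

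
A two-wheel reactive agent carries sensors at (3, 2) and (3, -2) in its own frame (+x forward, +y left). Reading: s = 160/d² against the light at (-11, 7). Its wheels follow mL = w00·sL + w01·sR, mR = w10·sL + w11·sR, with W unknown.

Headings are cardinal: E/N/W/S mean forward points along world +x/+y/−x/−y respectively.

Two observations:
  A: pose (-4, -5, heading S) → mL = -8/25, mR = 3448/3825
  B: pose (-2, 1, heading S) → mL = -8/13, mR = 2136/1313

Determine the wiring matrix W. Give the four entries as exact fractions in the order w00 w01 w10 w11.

obs A: pose=(-4,-5,S) → sL=80/153, sR=16/25, mL=-8/25, mR=3448/3825
obs B: pose=(-2,1,S) → sL=80/101, sR=16/13, mL=-8/13, mR=2136/1313
sensor matrix S = [[80/153, 16/25], [80/101, 16/13]]; det S = 137216/1004445
solve [mL_A; mL_B] = S·[w00; w01] and [mR_A; mR_B] = S·[w10; w11]:
  w00 = 0, w01 = -1/2, w10 = 1/2, w11 = 1

0 -1/2 1/2 1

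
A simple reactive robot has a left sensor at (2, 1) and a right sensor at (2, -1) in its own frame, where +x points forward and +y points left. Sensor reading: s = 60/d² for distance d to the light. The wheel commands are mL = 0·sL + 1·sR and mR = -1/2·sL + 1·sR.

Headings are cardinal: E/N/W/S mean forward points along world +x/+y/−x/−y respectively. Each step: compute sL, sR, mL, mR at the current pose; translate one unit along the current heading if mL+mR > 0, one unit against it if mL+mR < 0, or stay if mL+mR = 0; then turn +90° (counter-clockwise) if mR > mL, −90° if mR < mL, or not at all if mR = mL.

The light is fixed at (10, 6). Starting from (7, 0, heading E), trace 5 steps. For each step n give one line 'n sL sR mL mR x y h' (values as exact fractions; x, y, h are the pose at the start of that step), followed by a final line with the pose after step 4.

0 30/13 6/5 6/5 3/65 7 0 E
1 12/13 60/73 60/73 342/949 8 0 S
2 3/4 15/13 15/13 81/104 8 -1 W
3 60/41 60/29 60/29 1590/1189 7 -1 N
4 30/13 6/5 6/5 3/65 7 0 E
final 8 0 S

n=0: pose=(7,0,E); sL=30/13, sR=6/5; mL=6/5, mR=3/65; mL+mR=81/65 → advance +1; mR−mL=-15/13 → turn -1·90°
n=1: pose=(8,0,S); sL=12/13, sR=60/73; mL=60/73, mR=342/949; mL+mR=1122/949 → advance +1; mR−mL=-6/13 → turn -1·90°
n=2: pose=(8,-1,W); sL=3/4, sR=15/13; mL=15/13, mR=81/104; mL+mR=201/104 → advance +1; mR−mL=-3/8 → turn -1·90°
n=3: pose=(7,-1,N); sL=60/41, sR=60/29; mL=60/29, mR=1590/1189; mL+mR=4050/1189 → advance +1; mR−mL=-30/41 → turn -1·90°
n=4: pose=(7,0,E); sL=30/13, sR=6/5; mL=6/5, mR=3/65; mL+mR=81/65 → advance +1; mR−mL=-15/13 → turn -1·90°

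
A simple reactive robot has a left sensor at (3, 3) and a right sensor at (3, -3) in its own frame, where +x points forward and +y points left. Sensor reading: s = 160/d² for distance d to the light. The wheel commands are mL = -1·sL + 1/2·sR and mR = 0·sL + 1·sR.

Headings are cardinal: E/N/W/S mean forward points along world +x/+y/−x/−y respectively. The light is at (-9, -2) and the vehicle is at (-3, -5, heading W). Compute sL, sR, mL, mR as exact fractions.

left sensor world pos  = (-6, -8); dL² = 45
right sensor world pos = (-6, -2); dR² = 9
sL = 160/45 = 32/9
sR = 160/9 = 160/9
mL = -1·sL + 1/2·sR = 16/3
mR = 0·sL + 1·sR = 160/9

32/9 160/9 16/3 160/9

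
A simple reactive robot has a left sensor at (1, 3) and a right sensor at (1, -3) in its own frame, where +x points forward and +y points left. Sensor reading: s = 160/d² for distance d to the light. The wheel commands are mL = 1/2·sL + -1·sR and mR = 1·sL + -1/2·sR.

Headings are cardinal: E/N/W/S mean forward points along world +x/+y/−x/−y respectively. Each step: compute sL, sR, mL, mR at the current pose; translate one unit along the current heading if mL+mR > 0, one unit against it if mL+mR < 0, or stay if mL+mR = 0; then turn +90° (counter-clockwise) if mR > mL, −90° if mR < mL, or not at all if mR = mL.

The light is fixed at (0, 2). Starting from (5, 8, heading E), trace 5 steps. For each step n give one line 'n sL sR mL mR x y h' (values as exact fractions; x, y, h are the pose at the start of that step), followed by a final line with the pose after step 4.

n=0: pose=(5,8,E); sL=160/117, sR=32/9; mL=-112/39, mR=-16/39; mL+mR=-128/39 → advance -1; mR−mL=32/13 → turn +1·90°
n=1: pose=(4,8,N); sL=16/5, sR=80/49; mL=-8/245, mR=584/245; mL+mR=576/245 → advance +1; mR−mL=592/245 → turn +1·90°
n=2: pose=(4,9,W); sL=32/5, sR=160/109; mL=944/545, mR=3088/545; mL+mR=4032/545 → advance +1; mR−mL=2144/545 → turn +1·90°
n=3: pose=(3,9,S); sL=20/9, sR=40/9; mL=-10/3, mR=0; mL+mR=-10/3 → advance -1; mR−mL=10/3 → turn +1·90°
n=4: pose=(3,10,E); sL=160/137, sR=160/41; mL=-18640/5617, mR=-4400/5617; mL+mR=-23040/5617 → advance -1; mR−mL=14240/5617 → turn +1·90°

0 160/117 32/9 -112/39 -16/39 5 8 E
1 16/5 80/49 -8/245 584/245 4 8 N
2 32/5 160/109 944/545 3088/545 4 9 W
3 20/9 40/9 -10/3 0 3 9 S
4 160/137 160/41 -18640/5617 -4400/5617 3 10 E
final 2 10 N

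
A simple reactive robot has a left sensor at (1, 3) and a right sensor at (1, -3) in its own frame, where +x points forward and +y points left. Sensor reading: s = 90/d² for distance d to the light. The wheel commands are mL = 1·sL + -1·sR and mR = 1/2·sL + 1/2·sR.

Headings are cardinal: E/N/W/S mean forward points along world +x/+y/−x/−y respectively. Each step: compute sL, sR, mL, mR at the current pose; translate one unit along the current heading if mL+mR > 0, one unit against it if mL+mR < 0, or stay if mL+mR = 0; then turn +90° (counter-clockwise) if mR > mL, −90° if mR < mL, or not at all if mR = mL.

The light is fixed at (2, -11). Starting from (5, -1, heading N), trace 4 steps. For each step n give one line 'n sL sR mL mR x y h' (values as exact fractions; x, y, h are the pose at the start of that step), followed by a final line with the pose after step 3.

n=0: pose=(5,-1,N); sL=90/121, sR=90/157; mL=3240/18997, mR=12510/18997; mL+mR=15750/18997 → advance +1; mR−mL=9270/18997 → turn +1·90°
n=1: pose=(5,0,W); sL=45/34, sR=9/20; mL=297/340, mR=603/680; mL+mR=1197/680 → advance +1; mR−mL=9/680 → turn +1·90°
n=2: pose=(4,0,S); sL=18/25, sR=90/101; mL=-432/2525, mR=2034/2525; mL+mR=1602/2525 → advance +1; mR−mL=2466/2525 → turn +1·90°
n=3: pose=(4,-1,E); sL=45/89, sR=45/29; mL=-2700/2581, mR=2655/2581; mL+mR=-45/2581 → advance -1; mR−mL=5355/2581 → turn +1·90°

0 90/121 90/157 3240/18997 12510/18997 5 -1 N
1 45/34 9/20 297/340 603/680 5 0 W
2 18/25 90/101 -432/2525 2034/2525 4 0 S
3 45/89 45/29 -2700/2581 2655/2581 4 -1 E
final 3 -1 N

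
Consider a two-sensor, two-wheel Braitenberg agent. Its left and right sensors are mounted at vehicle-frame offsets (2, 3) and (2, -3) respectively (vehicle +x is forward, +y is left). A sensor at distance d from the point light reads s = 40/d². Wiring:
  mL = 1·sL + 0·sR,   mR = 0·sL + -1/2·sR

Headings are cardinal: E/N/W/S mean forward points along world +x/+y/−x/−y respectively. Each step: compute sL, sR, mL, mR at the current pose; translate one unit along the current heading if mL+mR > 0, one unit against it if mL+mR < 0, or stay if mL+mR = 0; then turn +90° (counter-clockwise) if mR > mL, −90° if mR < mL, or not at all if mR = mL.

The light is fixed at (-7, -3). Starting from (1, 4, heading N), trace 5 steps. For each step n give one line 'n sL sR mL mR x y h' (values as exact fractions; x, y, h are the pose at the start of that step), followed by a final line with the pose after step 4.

0 20/53 20/101 20/53 -10/101 1 4 N
1 40/221 8/25 40/221 -4/25 1 5 E
2 2/9 5/9 2/9 -5/18 2 5 S
3 8/17 40/193 8/17 -20/193 2 6 W
4 20/73 20/121 20/73 -10/121 1 6 N
final 1 7 E

n=0: pose=(1,4,N); sL=20/53, sR=20/101; mL=20/53, mR=-10/101; mL+mR=1490/5353 → advance +1; mR−mL=-2550/5353 → turn -1·90°
n=1: pose=(1,5,E); sL=40/221, sR=8/25; mL=40/221, mR=-4/25; mL+mR=116/5525 → advance +1; mR−mL=-1884/5525 → turn -1·90°
n=2: pose=(2,5,S); sL=2/9, sR=5/9; mL=2/9, mR=-5/18; mL+mR=-1/18 → advance -1; mR−mL=-1/2 → turn -1·90°
n=3: pose=(2,6,W); sL=8/17, sR=40/193; mL=8/17, mR=-20/193; mL+mR=1204/3281 → advance +1; mR−mL=-1884/3281 → turn -1·90°
n=4: pose=(1,6,N); sL=20/73, sR=20/121; mL=20/73, mR=-10/121; mL+mR=1690/8833 → advance +1; mR−mL=-3150/8833 → turn -1·90°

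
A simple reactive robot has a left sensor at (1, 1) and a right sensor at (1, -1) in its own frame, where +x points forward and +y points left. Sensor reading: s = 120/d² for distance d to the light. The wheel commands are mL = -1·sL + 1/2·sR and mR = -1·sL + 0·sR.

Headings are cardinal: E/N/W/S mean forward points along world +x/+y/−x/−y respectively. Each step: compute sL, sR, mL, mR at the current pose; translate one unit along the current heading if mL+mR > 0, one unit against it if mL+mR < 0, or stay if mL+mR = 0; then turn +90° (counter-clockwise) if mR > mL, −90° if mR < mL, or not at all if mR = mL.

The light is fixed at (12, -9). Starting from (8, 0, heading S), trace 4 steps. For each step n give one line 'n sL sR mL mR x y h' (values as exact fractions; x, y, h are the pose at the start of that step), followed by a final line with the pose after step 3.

n=0: pose=(8,0,S); sL=120/73, sR=120/89; mL=-6300/6497, mR=-120/73; mL+mR=-16980/6497 → advance -1; mR−mL=-60/89 → turn -1·90°
n=1: pose=(8,1,W); sL=60/53, sR=60/73; mL=-2790/3869, mR=-60/53; mL+mR=-7170/3869 → advance -1; mR−mL=-30/73 → turn -1·90°
n=2: pose=(9,1,N); sL=120/137, sR=24/25; mL=-1356/3425, mR=-120/137; mL+mR=-4356/3425 → advance -1; mR−mL=-12/25 → turn -1·90°
n=3: pose=(9,0,E); sL=15/13, sR=30/17; mL=-60/221, mR=-15/13; mL+mR=-315/221 → advance -1; mR−mL=-15/17 → turn -1·90°

0 120/73 120/89 -6300/6497 -120/73 8 0 S
1 60/53 60/73 -2790/3869 -60/53 8 1 W
2 120/137 24/25 -1356/3425 -120/137 9 1 N
3 15/13 30/17 -60/221 -15/13 9 0 E
final 8 0 S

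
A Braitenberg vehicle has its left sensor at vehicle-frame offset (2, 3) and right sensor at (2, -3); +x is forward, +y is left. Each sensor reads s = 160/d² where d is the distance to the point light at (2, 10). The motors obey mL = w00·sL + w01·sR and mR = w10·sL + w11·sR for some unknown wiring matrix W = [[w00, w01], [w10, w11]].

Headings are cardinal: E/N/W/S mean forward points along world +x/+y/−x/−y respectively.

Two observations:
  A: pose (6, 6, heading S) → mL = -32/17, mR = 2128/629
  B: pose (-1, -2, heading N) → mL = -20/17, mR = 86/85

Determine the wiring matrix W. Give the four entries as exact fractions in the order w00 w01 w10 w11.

-1 0 -1/2 1

obs A: pose=(6,6,S) → sL=32/17, sR=160/37, mL=-32/17, mR=2128/629
obs B: pose=(-1,-2,N) → sL=20/17, sR=8/5, mL=-20/17, mR=86/85
sensor matrix S = [[32/17, 160/37], [20/17, 8/5]]; det S = -384/185
solve [mL_A; mL_B] = S·[w00; w01] and [mR_A; mR_B] = S·[w10; w11]:
  w00 = -1, w01 = 0, w10 = -1/2, w11 = 1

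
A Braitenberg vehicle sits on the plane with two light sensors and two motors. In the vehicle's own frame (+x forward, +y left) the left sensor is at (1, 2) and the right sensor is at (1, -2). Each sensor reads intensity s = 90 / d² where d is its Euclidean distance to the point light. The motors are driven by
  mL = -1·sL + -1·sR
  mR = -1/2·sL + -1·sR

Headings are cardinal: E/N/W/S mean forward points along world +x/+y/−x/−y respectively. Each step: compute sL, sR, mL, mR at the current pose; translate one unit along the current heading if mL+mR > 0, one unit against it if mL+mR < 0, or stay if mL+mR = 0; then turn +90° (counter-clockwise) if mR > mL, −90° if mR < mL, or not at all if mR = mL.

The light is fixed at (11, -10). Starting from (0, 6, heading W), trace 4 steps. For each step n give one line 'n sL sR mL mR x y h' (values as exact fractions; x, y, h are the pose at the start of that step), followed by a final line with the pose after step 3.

n=0: pose=(0,6,W); sL=9/34, sR=5/26; mL=-101/221, mR=-287/884; mL+mR=-691/884 → advance -1; mR−mL=9/68 → turn +1·90°
n=1: pose=(1,6,S); sL=90/289, sR=10/41; mL=-6580/11849, mR=-4735/11849; mL+mR=-11315/11849 → advance -1; mR−mL=45/289 → turn +1·90°
n=2: pose=(1,7,E); sL=45/221, sR=5/17; mL=-110/221, mR=-175/442; mL+mR=-395/442 → advance -1; mR−mL=45/442 → turn +1·90°
n=3: pose=(0,7,N); sL=90/493, sR=2/9; mL=-1796/4437, mR=-1391/4437; mL+mR=-3187/4437 → advance -1; mR−mL=45/493 → turn +1·90°

0 9/34 5/26 -101/221 -287/884 0 6 W
1 90/289 10/41 -6580/11849 -4735/11849 1 6 S
2 45/221 5/17 -110/221 -175/442 1 7 E
3 90/493 2/9 -1796/4437 -1391/4437 0 7 N
final 0 6 W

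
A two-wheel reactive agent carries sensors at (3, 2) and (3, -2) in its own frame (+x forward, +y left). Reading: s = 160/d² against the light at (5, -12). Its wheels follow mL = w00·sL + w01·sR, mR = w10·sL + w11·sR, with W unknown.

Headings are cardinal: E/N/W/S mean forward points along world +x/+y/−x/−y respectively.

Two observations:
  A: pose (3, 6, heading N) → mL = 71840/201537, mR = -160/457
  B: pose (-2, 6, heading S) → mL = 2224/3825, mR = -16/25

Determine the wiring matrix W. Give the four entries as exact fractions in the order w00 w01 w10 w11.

1/2 1/2 -1 0

obs A: pose=(3,6,N) → sL=160/457, sR=160/441, mL=71840/201537, mR=-160/457
obs B: pose=(-2,6,S) → sL=16/25, sR=80/153, mL=2224/3825, mR=-16/25
sensor matrix S = [[160/457, 160/441], [16/25, 80/153]]; det S = -280576/5710215
solve [mL_A; mL_B] = S·[w00; w01] and [mR_A; mR_B] = S·[w10; w11]:
  w00 = 1/2, w01 = 1/2, w10 = -1, w11 = 0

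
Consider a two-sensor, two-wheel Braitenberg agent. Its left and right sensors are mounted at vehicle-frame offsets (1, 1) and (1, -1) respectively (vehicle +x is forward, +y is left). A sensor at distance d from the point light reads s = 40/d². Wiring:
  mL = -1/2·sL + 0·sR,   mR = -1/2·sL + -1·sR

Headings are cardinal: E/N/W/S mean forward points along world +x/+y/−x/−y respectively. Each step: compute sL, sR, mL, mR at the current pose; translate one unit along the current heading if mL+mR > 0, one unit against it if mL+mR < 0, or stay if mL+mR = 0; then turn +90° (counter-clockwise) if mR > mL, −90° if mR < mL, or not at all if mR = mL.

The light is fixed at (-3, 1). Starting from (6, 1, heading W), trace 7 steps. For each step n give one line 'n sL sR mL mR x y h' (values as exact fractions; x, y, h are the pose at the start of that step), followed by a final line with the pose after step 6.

n=0: pose=(6,1,W); sL=8/13, sR=8/13; mL=-4/13, mR=-12/13; mL+mR=-16/13 → advance -1; mR−mL=-8/13 → turn -1·90°
n=1: pose=(7,1,N); sL=20/41, sR=20/61; mL=-10/41, mR=-1430/2501; mL+mR=-2040/2501 → advance -1; mR−mL=-20/61 → turn -1·90°
n=2: pose=(7,0,E); sL=40/121, sR=8/25; mL=-20/121, mR=-1468/3025; mL+mR=-1968/3025 → advance -1; mR−mL=-8/25 → turn -1·90°
n=3: pose=(6,0,S); sL=5/13, sR=10/17; mL=-5/26, mR=-345/442; mL+mR=-215/221 → advance -1; mR−mL=-10/17 → turn -1·90°
n=4: pose=(6,1,W); sL=8/13, sR=8/13; mL=-4/13, mR=-12/13; mL+mR=-16/13 → advance -1; mR−mL=-8/13 → turn -1·90°
n=5: pose=(7,1,N); sL=20/41, sR=20/61; mL=-10/41, mR=-1430/2501; mL+mR=-2040/2501 → advance -1; mR−mL=-20/61 → turn -1·90°
n=6: pose=(7,0,E); sL=40/121, sR=8/25; mL=-20/121, mR=-1468/3025; mL+mR=-1968/3025 → advance -1; mR−mL=-8/25 → turn -1·90°

0 8/13 8/13 -4/13 -12/13 6 1 W
1 20/41 20/61 -10/41 -1430/2501 7 1 N
2 40/121 8/25 -20/121 -1468/3025 7 0 E
3 5/13 10/17 -5/26 -345/442 6 0 S
4 8/13 8/13 -4/13 -12/13 6 1 W
5 20/41 20/61 -10/41 -1430/2501 7 1 N
6 40/121 8/25 -20/121 -1468/3025 7 0 E
final 6 0 S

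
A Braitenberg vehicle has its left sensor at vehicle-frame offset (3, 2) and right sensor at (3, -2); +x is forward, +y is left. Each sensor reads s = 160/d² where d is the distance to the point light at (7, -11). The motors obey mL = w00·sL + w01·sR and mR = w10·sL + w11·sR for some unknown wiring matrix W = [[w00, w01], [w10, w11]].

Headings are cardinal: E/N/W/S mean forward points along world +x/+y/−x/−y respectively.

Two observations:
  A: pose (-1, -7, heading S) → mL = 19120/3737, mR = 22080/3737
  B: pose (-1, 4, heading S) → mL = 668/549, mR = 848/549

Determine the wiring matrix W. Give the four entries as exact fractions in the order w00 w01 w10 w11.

1 1/2 1 1

obs A: pose=(-1,-7,S) → sL=160/37, sR=160/101, mL=19120/3737, mR=22080/3737
obs B: pose=(-1,4,S) → sL=8/9, sR=40/61, mL=668/549, mR=848/549
sensor matrix S = [[160/37, 160/101], [8/9, 40/61]]; det S = 2928640/2051613
solve [mL_A; mL_B] = S·[w00; w01] and [mR_A; mR_B] = S·[w10; w11]:
  w00 = 1, w01 = 1/2, w10 = 1, w11 = 1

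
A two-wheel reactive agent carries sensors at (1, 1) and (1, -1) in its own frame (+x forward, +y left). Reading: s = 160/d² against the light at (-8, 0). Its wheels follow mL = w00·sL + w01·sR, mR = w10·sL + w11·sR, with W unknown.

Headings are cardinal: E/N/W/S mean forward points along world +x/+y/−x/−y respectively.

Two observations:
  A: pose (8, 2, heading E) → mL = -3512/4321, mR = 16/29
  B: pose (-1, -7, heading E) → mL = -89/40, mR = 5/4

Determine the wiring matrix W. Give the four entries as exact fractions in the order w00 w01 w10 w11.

-1 -1/2 0 1

obs A: pose=(8,2,E) → sL=80/149, sR=16/29, mL=-3512/4321, mR=16/29
obs B: pose=(-1,-7,E) → sL=8/5, sR=5/4, mL=-89/40, mR=5/4
sensor matrix S = [[80/149, 16/29], [8/5, 5/4]]; det S = -4572/21605
solve [mL_A; mL_B] = S·[w00; w01] and [mR_A; mR_B] = S·[w10; w11]:
  w00 = -1, w01 = -1/2, w10 = 0, w11 = 1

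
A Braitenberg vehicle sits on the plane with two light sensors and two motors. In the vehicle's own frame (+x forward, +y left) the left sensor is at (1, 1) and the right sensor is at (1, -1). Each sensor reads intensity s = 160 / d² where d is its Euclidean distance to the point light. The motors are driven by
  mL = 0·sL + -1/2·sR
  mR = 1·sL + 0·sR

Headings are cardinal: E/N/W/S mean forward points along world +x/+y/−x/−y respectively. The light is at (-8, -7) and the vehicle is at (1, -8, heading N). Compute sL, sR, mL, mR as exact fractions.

5/2 8/5 -4/5 5/2

left sensor world pos  = (0, -7); dL² = 64
right sensor world pos = (2, -7); dR² = 100
sL = 160/64 = 5/2
sR = 160/100 = 8/5
mL = 0·sL + -1/2·sR = -4/5
mR = 1·sL + 0·sR = 5/2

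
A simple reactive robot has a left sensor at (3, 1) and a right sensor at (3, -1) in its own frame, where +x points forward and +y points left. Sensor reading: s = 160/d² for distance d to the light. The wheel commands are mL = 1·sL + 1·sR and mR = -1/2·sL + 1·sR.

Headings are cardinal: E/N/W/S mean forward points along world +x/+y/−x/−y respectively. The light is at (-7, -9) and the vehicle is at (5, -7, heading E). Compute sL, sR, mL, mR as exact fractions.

80/117 80/113 18400/13221 4840/13221

left sensor world pos  = (8, -6); dL² = 234
right sensor world pos = (8, -8); dR² = 226
sL = 160/234 = 80/117
sR = 160/226 = 80/113
mL = 1·sL + 1·sR = 18400/13221
mR = -1/2·sL + 1·sR = 4840/13221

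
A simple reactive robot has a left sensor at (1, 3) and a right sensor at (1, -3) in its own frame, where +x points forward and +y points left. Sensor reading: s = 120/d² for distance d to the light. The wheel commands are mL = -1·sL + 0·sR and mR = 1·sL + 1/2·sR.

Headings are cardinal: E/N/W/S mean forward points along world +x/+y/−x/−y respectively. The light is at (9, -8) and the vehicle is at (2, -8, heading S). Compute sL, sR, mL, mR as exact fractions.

120/17 120/101 -120/17 13140/1717

left sensor world pos  = (5, -9); dL² = 17
right sensor world pos = (-1, -9); dR² = 101
sL = 120/17 = 120/17
sR = 120/101 = 120/101
mL = -1·sL + 0·sR = -120/17
mR = 1·sL + 1/2·sR = 13140/1717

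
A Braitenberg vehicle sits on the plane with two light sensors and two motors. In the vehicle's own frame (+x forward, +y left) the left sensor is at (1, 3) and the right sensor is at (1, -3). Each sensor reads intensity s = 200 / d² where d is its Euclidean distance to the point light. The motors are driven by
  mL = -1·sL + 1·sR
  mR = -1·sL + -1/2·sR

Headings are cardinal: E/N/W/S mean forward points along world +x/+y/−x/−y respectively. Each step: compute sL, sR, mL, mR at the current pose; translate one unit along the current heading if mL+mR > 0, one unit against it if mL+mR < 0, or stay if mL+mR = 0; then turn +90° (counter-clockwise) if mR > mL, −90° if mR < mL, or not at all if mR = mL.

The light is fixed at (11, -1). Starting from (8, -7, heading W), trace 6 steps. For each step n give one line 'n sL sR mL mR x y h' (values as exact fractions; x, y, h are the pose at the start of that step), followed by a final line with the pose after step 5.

0 200/97 8 576/97 -588/97 8 -7 W
1 4 100/13 48/13 -102/13 9 -7 N
2 200/17 200/101 -16800/1717 -21900/1717 9 -8 E
3 25/8 2 -9/8 -33/8 8 -8 S
4 200/97 8 576/97 -588/97 8 -7 W
5 4 100/13 48/13 -102/13 9 -7 N
final 9 -8 E

n=0: pose=(8,-7,W); sL=200/97, sR=8; mL=576/97, mR=-588/97; mL+mR=-12/97 → advance -1; mR−mL=-12 → turn -1·90°
n=1: pose=(9,-7,N); sL=4, sR=100/13; mL=48/13, mR=-102/13; mL+mR=-54/13 → advance -1; mR−mL=-150/13 → turn -1·90°
n=2: pose=(9,-8,E); sL=200/17, sR=200/101; mL=-16800/1717, mR=-21900/1717; mL+mR=-38700/1717 → advance -1; mR−mL=-300/101 → turn -1·90°
n=3: pose=(8,-8,S); sL=25/8, sR=2; mL=-9/8, mR=-33/8; mL+mR=-21/4 → advance -1; mR−mL=-3 → turn -1·90°
n=4: pose=(8,-7,W); sL=200/97, sR=8; mL=576/97, mR=-588/97; mL+mR=-12/97 → advance -1; mR−mL=-12 → turn -1·90°
n=5: pose=(9,-7,N); sL=4, sR=100/13; mL=48/13, mR=-102/13; mL+mR=-54/13 → advance -1; mR−mL=-150/13 → turn -1·90°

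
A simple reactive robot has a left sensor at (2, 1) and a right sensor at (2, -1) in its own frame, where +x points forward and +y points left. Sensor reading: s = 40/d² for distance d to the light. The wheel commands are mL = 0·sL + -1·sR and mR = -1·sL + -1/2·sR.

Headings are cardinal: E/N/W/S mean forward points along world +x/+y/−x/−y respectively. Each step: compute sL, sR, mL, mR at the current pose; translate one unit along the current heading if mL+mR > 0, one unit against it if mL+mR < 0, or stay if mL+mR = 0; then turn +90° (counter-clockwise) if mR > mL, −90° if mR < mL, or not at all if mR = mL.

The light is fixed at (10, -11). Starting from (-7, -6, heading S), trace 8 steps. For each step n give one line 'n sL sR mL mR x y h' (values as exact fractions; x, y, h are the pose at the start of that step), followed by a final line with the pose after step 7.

0 8/53 40/333 -40/333 -3724/17649 -7 -6 S
1 20/193 4/41 -4/41 -1206/7913 -7 -5 W
2 40/353 40/289 -40/289 -18620/102017 -6 -5 N
3 5/29 10/53 -10/53 -410/1537 -6 -6 E
4 8/53 40/333 -40/333 -3724/17649 -7 -6 S
5 20/193 4/41 -4/41 -1206/7913 -7 -5 W
6 40/353 40/289 -40/289 -18620/102017 -6 -5 N
7 5/29 10/53 -10/53 -410/1537 -6 -6 E
final -7 -6 S

n=0: pose=(-7,-6,S); sL=8/53, sR=40/333; mL=-40/333, mR=-3724/17649; mL+mR=-1948/5883 → advance -1; mR−mL=-1604/17649 → turn -1·90°
n=1: pose=(-7,-5,W); sL=20/193, sR=4/41; mL=-4/41, mR=-1206/7913; mL+mR=-1978/7913 → advance -1; mR−mL=-434/7913 → turn -1·90°
n=2: pose=(-6,-5,N); sL=40/353, sR=40/289; mL=-40/289, mR=-18620/102017; mL+mR=-32740/102017 → advance -1; mR−mL=-4500/102017 → turn -1·90°
n=3: pose=(-6,-6,E); sL=5/29, sR=10/53; mL=-10/53, mR=-410/1537; mL+mR=-700/1537 → advance -1; mR−mL=-120/1537 → turn -1·90°
n=4: pose=(-7,-6,S); sL=8/53, sR=40/333; mL=-40/333, mR=-3724/17649; mL+mR=-1948/5883 → advance -1; mR−mL=-1604/17649 → turn -1·90°
n=5: pose=(-7,-5,W); sL=20/193, sR=4/41; mL=-4/41, mR=-1206/7913; mL+mR=-1978/7913 → advance -1; mR−mL=-434/7913 → turn -1·90°
n=6: pose=(-6,-5,N); sL=40/353, sR=40/289; mL=-40/289, mR=-18620/102017; mL+mR=-32740/102017 → advance -1; mR−mL=-4500/102017 → turn -1·90°
n=7: pose=(-6,-6,E); sL=5/29, sR=10/53; mL=-10/53, mR=-410/1537; mL+mR=-700/1537 → advance -1; mR−mL=-120/1537 → turn -1·90°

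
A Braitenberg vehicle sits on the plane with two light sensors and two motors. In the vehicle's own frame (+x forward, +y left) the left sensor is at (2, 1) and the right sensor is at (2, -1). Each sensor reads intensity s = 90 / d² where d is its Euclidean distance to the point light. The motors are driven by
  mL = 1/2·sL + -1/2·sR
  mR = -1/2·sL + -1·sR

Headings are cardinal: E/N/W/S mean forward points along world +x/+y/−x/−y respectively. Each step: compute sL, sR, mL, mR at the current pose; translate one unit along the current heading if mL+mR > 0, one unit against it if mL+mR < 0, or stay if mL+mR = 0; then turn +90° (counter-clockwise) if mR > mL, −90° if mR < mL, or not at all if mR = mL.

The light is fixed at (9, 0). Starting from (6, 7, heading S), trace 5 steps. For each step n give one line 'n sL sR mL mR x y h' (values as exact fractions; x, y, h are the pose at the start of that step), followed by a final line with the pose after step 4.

0 90/29 90/41 540/1189 -4455/1189 6 7 S
1 45/37 45/53 360/1961 -5715/3922 6 8 W
2 90/109 90/101 -360/11009 -14355/11009 7 8 N
3 45/32 5/2 -35/64 -205/64 7 7 E
4 90/29 90/41 540/1189 -4455/1189 6 7 S
final 6 8 W

n=0: pose=(6,7,S); sL=90/29, sR=90/41; mL=540/1189, mR=-4455/1189; mL+mR=-135/41 → advance -1; mR−mL=-4995/1189 → turn -1·90°
n=1: pose=(6,8,W); sL=45/37, sR=45/53; mL=360/1961, mR=-5715/3922; mL+mR=-135/106 → advance -1; mR−mL=-6435/3922 → turn -1·90°
n=2: pose=(7,8,N); sL=90/109, sR=90/101; mL=-360/11009, mR=-14355/11009; mL+mR=-135/101 → advance -1; mR−mL=-13995/11009 → turn -1·90°
n=3: pose=(7,7,E); sL=45/32, sR=5/2; mL=-35/64, mR=-205/64; mL+mR=-15/4 → advance -1; mR−mL=-85/32 → turn -1·90°
n=4: pose=(6,7,S); sL=90/29, sR=90/41; mL=540/1189, mR=-4455/1189; mL+mR=-135/41 → advance -1; mR−mL=-4995/1189 → turn -1·90°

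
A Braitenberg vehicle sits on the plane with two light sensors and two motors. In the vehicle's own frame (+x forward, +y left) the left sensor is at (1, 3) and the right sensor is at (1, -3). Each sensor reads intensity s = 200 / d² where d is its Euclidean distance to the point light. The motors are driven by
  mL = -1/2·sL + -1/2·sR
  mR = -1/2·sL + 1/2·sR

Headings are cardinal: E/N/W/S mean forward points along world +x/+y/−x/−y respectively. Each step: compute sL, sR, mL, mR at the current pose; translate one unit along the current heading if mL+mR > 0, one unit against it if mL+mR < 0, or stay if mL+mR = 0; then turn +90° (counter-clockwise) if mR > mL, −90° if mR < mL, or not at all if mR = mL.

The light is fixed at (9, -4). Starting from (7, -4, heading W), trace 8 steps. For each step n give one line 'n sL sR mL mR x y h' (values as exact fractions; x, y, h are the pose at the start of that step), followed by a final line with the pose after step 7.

n=0: pose=(7,-4,W); sL=100/9, sR=100/9; mL=-100/9, mR=0; mL+mR=-100/9 → advance -1; mR−mL=100/9 → turn +1·90°
n=1: pose=(8,-4,S); sL=40, sR=200/17; mL=-440/17, mR=-240/17; mL+mR=-40 → advance -1; mR−mL=200/17 → turn +1·90°
n=2: pose=(8,-3,E); sL=25/2, sR=50; mL=-125/4, mR=75/4; mL+mR=-25/2 → advance -1; mR−mL=50 → turn +1·90°
n=3: pose=(7,-3,N); sL=200/29, sR=40; mL=-680/29, mR=480/29; mL+mR=-200/29 → advance -1; mR−mL=40 → turn +1·90°
n=4: pose=(7,-4,W); sL=100/9, sR=100/9; mL=-100/9, mR=0; mL+mR=-100/9 → advance -1; mR−mL=100/9 → turn +1·90°
n=5: pose=(8,-4,S); sL=40, sR=200/17; mL=-440/17, mR=-240/17; mL+mR=-40 → advance -1; mR−mL=200/17 → turn +1·90°
n=6: pose=(8,-3,E); sL=25/2, sR=50; mL=-125/4, mR=75/4; mL+mR=-25/2 → advance -1; mR−mL=50 → turn +1·90°
n=7: pose=(7,-3,N); sL=200/29, sR=40; mL=-680/29, mR=480/29; mL+mR=-200/29 → advance -1; mR−mL=40 → turn +1·90°

0 100/9 100/9 -100/9 0 7 -4 W
1 40 200/17 -440/17 -240/17 8 -4 S
2 25/2 50 -125/4 75/4 8 -3 E
3 200/29 40 -680/29 480/29 7 -3 N
4 100/9 100/9 -100/9 0 7 -4 W
5 40 200/17 -440/17 -240/17 8 -4 S
6 25/2 50 -125/4 75/4 8 -3 E
7 200/29 40 -680/29 480/29 7 -3 N
final 7 -4 W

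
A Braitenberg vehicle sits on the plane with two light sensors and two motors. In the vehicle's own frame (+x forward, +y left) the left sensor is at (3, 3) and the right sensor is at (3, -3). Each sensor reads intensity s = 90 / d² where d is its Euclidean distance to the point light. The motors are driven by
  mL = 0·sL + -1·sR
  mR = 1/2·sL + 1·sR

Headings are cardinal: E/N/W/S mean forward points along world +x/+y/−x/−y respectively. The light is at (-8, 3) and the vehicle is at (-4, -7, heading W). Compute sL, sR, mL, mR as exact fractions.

9/17 9/5 -9/5 351/170

left sensor world pos  = (-7, -10); dL² = 170
right sensor world pos = (-7, -4); dR² = 50
sL = 90/170 = 9/17
sR = 90/50 = 9/5
mL = 0·sL + -1·sR = -9/5
mR = 1/2·sL + 1·sR = 351/170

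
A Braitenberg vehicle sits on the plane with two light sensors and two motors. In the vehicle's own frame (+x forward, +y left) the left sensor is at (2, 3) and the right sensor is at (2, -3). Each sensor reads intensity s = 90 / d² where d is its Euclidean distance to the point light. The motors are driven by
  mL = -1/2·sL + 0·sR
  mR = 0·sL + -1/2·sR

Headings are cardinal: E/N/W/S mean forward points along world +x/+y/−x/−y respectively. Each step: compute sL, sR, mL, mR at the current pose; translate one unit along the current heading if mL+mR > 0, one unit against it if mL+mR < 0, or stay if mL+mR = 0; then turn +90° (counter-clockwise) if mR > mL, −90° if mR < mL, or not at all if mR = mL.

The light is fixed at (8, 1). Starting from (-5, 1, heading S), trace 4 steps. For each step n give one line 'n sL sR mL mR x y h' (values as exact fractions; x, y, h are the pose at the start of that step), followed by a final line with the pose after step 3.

0 45/52 9/26 -45/104 -9/52 -5 1 S
1 90/137 18/25 -45/137 -9/25 -5 2 E
2 45/61 9/29 -45/122 -9/58 -6 2 S
3 90/169 18/29 -45/169 -9/29 -6 3 E
final -7 3 S

n=0: pose=(-5,1,S); sL=45/52, sR=9/26; mL=-45/104, mR=-9/52; mL+mR=-63/104 → advance -1; mR−mL=27/104 → turn +1·90°
n=1: pose=(-5,2,E); sL=90/137, sR=18/25; mL=-45/137, mR=-9/25; mL+mR=-2358/3425 → advance -1; mR−mL=-108/3425 → turn -1·90°
n=2: pose=(-6,2,S); sL=45/61, sR=9/29; mL=-45/122, mR=-9/58; mL+mR=-927/1769 → advance -1; mR−mL=378/1769 → turn +1·90°
n=3: pose=(-6,3,E); sL=90/169, sR=18/29; mL=-45/169, mR=-9/29; mL+mR=-2826/4901 → advance -1; mR−mL=-216/4901 → turn -1·90°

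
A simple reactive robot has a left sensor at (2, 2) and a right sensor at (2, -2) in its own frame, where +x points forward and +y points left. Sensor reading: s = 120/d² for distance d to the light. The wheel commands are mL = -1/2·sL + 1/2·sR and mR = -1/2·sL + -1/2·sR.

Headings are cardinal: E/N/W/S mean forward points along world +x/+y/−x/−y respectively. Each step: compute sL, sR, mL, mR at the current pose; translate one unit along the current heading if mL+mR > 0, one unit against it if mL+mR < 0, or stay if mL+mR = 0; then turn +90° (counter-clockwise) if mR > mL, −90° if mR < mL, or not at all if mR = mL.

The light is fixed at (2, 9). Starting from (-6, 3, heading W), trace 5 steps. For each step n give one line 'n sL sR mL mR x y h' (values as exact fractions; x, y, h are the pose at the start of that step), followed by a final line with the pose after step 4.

0 30/41 30/29 180/1189 -1050/1189 -6 3 W
1 120/97 120/41 3360/3977 -8280/3977 -5 3 N
2 12/5 60/53 -168/265 -468/265 -5 2 E
3 40/39 120/181 -1280/7059 -5960/7059 -6 2 S
4 30/41 30/29 180/1189 -1050/1189 -6 3 W
final -5 3 N

n=0: pose=(-6,3,W); sL=30/41, sR=30/29; mL=180/1189, mR=-1050/1189; mL+mR=-30/41 → advance -1; mR−mL=-30/29 → turn -1·90°
n=1: pose=(-5,3,N); sL=120/97, sR=120/41; mL=3360/3977, mR=-8280/3977; mL+mR=-120/97 → advance -1; mR−mL=-120/41 → turn -1·90°
n=2: pose=(-5,2,E); sL=12/5, sR=60/53; mL=-168/265, mR=-468/265; mL+mR=-12/5 → advance -1; mR−mL=-60/53 → turn -1·90°
n=3: pose=(-6,2,S); sL=40/39, sR=120/181; mL=-1280/7059, mR=-5960/7059; mL+mR=-40/39 → advance -1; mR−mL=-120/181 → turn -1·90°
n=4: pose=(-6,3,W); sL=30/41, sR=30/29; mL=180/1189, mR=-1050/1189; mL+mR=-30/41 → advance -1; mR−mL=-30/29 → turn -1·90°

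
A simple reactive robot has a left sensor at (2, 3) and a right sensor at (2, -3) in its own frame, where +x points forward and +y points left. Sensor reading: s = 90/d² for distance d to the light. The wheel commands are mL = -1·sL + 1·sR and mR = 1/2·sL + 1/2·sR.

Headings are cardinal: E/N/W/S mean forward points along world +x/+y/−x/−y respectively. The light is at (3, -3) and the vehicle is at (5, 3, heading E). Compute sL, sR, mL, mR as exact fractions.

left sensor world pos  = (7, 6); dL² = 97
right sensor world pos = (7, 0); dR² = 25
sL = 90/97 = 90/97
sR = 90/25 = 18/5
mL = -1·sL + 1·sR = 1296/485
mR = 1/2·sL + 1/2·sR = 1098/485

90/97 18/5 1296/485 1098/485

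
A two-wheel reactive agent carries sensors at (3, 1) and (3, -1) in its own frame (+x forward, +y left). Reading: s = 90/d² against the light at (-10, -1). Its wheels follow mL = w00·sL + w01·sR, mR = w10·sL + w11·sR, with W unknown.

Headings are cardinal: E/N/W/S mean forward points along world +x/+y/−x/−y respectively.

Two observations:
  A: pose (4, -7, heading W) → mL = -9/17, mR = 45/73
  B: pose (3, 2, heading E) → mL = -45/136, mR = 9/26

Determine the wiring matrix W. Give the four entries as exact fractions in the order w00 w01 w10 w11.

obs A: pose=(4,-7,W) → sL=9/17, sR=45/73, mL=-9/17, mR=45/73
obs B: pose=(3,2,E) → sL=45/136, sR=9/26, mL=-45/136, mR=9/26
sensor matrix S = [[9/17, 45/73], [45/136, 9/26]]; det S = -2673/129064
solve [mL_A; mL_B] = S·[w00; w01] and [mR_A; mR_B] = S·[w10; w11]:
  w00 = -1, w01 = 0, w10 = 0, w11 = 1

-1 0 0 1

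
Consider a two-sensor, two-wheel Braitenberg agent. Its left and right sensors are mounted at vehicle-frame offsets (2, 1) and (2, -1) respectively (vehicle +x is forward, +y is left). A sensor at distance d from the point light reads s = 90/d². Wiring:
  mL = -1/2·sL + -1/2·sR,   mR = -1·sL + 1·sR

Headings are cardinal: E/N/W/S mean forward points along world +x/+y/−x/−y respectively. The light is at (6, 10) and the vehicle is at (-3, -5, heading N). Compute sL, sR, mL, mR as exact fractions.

left sensor world pos  = (-4, -3); dL² = 269
right sensor world pos = (-2, -3); dR² = 233
sL = 90/269 = 90/269
sR = 90/233 = 90/233
mL = -1/2·sL + -1/2·sR = -22590/62677
mR = -1·sL + 1·sR = 3240/62677

90/269 90/233 -22590/62677 3240/62677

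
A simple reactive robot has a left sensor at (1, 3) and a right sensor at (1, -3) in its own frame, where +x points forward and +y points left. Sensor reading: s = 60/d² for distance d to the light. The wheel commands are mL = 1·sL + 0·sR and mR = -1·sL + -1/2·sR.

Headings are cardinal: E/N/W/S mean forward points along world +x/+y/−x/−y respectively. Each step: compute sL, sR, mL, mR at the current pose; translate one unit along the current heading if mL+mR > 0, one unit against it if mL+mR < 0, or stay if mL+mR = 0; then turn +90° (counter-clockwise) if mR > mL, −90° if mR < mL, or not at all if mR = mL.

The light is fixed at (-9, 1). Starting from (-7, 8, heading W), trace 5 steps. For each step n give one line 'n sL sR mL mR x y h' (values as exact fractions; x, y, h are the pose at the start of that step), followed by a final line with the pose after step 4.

n=0: pose=(-7,8,W); sL=60/17, sR=60/101; mL=60/17, mR=-6570/1717; mL+mR=-30/101 → advance -1; mR−mL=-12630/1717 → turn -1·90°
n=1: pose=(-6,8,N); sL=15/16, sR=3/5; mL=15/16, mR=-99/80; mL+mR=-3/10 → advance -1; mR−mL=-87/40 → turn -1·90°
n=2: pose=(-6,7,E); sL=60/97, sR=12/5; mL=60/97, mR=-882/485; mL+mR=-6/5 → advance -1; mR−mL=-1182/485 → turn -1·90°
n=3: pose=(-7,7,S); sL=6/5, sR=30/13; mL=6/5, mR=-153/65; mL+mR=-15/13 → advance -1; mR−mL=-231/65 → turn -1·90°
n=4: pose=(-7,8,W); sL=60/17, sR=60/101; mL=60/17, mR=-6570/1717; mL+mR=-30/101 → advance -1; mR−mL=-12630/1717 → turn -1·90°

0 60/17 60/101 60/17 -6570/1717 -7 8 W
1 15/16 3/5 15/16 -99/80 -6 8 N
2 60/97 12/5 60/97 -882/485 -6 7 E
3 6/5 30/13 6/5 -153/65 -7 7 S
4 60/17 60/101 60/17 -6570/1717 -7 8 W
final -6 8 N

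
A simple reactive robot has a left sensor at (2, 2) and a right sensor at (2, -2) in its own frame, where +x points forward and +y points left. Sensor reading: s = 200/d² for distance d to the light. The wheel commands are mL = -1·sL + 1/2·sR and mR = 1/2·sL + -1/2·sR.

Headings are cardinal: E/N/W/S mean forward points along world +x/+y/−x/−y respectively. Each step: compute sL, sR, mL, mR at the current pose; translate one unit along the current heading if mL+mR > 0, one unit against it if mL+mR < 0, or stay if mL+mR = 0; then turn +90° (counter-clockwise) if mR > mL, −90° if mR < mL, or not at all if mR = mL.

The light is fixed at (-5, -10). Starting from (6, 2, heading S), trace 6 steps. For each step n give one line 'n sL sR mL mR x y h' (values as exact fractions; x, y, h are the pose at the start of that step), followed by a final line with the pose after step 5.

0 200/269 200/181 -9300/48689 -8800/48689 6 2 S
1 100/197 20/29 -930/5713 -520/5713 6 3 E
2 200/289 200/369 -44900/106641 8000/106641 5 3 N
3 50/41 10/13 -445/533 120/533 5 2 W
4 200/269 200/181 -9300/48689 -8800/48689 6 2 S
5 100/197 20/29 -930/5713 -520/5713 6 3 E
final 5 3 N

n=0: pose=(6,2,S); sL=200/269, sR=200/181; mL=-9300/48689, mR=-8800/48689; mL+mR=-100/269 → advance -1; mR−mL=500/48689 → turn +1·90°
n=1: pose=(6,3,E); sL=100/197, sR=20/29; mL=-930/5713, mR=-520/5713; mL+mR=-50/197 → advance -1; mR−mL=410/5713 → turn +1·90°
n=2: pose=(5,3,N); sL=200/289, sR=200/369; mL=-44900/106641, mR=8000/106641; mL+mR=-100/289 → advance -1; mR−mL=52900/106641 → turn +1·90°
n=3: pose=(5,2,W); sL=50/41, sR=10/13; mL=-445/533, mR=120/533; mL+mR=-25/41 → advance -1; mR−mL=565/533 → turn +1·90°
n=4: pose=(6,2,S); sL=200/269, sR=200/181; mL=-9300/48689, mR=-8800/48689; mL+mR=-100/269 → advance -1; mR−mL=500/48689 → turn +1·90°
n=5: pose=(6,3,E); sL=100/197, sR=20/29; mL=-930/5713, mR=-520/5713; mL+mR=-50/197 → advance -1; mR−mL=410/5713 → turn +1·90°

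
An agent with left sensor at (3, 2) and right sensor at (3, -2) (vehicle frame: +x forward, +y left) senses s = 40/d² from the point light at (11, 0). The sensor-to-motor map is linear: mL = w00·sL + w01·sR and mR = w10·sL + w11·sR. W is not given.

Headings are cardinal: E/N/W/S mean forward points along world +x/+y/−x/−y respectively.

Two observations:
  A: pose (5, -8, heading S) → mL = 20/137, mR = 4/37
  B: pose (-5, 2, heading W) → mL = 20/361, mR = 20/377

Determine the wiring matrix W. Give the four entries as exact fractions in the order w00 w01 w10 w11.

1/2 0 0 1/2

obs A: pose=(5,-8,S) → sL=40/137, sR=8/37, mL=20/137, mR=4/37
obs B: pose=(-5,2,W) → sL=40/361, sR=40/377, mL=20/361, mR=20/377
sensor matrix S = [[40/137, 8/37], [40/361, 40/377]]; det S = 4843520/689875693
solve [mL_A; mL_B] = S·[w00; w01] and [mR_A; mR_B] = S·[w10; w11]:
  w00 = 1/2, w01 = 0, w10 = 0, w11 = 1/2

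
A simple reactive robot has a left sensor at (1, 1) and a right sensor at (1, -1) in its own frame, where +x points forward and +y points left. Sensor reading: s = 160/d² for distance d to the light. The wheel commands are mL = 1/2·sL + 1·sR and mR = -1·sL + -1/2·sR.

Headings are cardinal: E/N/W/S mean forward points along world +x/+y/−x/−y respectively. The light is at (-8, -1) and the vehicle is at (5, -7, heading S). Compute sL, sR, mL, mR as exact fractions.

left sensor world pos  = (6, -8); dL² = 245
right sensor world pos = (4, -8); dR² = 193
sL = 160/245 = 32/49
sR = 160/193 = 160/193
mL = 1/2·sL + 1·sR = 10928/9457
mR = -1·sL + -1/2·sR = -10096/9457

32/49 160/193 10928/9457 -10096/9457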